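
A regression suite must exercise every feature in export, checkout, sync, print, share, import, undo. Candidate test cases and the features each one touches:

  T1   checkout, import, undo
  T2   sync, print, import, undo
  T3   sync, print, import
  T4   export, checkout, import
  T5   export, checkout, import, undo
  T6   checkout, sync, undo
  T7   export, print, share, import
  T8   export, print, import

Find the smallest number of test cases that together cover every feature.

T6, T7 together cover {export, checkout, sync, print, share, import, undo} — every feature.
No single test case contains all 7 features, so 2 is optimal.

2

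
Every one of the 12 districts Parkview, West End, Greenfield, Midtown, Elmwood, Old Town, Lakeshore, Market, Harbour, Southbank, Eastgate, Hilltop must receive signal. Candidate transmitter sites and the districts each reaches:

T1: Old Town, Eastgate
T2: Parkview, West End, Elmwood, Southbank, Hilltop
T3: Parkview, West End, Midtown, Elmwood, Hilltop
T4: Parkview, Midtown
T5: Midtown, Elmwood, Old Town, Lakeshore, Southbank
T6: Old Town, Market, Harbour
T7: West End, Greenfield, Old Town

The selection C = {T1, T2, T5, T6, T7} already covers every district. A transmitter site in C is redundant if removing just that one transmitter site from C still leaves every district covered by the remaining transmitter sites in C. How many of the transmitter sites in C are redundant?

Drop T1: Eastgate uncovered — not redundant.
Drop T2: Parkview, Hilltop uncovered — not redundant.
Drop T5: Midtown, Lakeshore uncovered — not redundant.
Drop T6: Market, Harbour uncovered — not redundant.
Drop T7: Greenfield uncovered — not redundant.
None of the transmitter sites in C is redundant.

0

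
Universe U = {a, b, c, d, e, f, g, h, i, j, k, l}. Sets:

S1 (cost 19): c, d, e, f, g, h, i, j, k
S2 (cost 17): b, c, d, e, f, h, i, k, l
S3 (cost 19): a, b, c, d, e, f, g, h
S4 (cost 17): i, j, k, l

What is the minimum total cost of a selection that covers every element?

S3, S4 cover every element at cost 19 + 17 = 36.
Any cover uses at least 2 sets; among all covering selections none totals below 36.
Greedy by coverage-per-cost would pick S2, S1, S3 for 55 — worse than the optimum 36.

36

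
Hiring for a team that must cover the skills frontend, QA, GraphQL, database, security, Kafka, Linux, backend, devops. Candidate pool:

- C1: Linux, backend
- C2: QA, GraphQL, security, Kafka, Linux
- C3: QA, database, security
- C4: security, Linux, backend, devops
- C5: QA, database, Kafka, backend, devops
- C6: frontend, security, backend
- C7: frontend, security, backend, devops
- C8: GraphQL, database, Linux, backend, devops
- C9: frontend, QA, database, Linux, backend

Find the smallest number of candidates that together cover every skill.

C2, C3, C7 together cover {frontend, QA, GraphQL, database, security, Kafka, Linux, backend, devops} — every skill.
No 2 of the 9 candidates cover everything (all 36 pairs fall short), so 3 is minimum.

3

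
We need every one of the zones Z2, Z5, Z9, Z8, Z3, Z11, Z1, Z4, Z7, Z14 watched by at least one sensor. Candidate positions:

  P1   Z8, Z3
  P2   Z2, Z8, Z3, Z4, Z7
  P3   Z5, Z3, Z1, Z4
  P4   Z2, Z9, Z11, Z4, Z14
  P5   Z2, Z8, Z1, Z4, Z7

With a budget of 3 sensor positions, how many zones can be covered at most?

Choosing P2, P3, P4 covers {Z2, Z5, Z9, Z8, Z3, Z11, Z1, Z4, Z7, Z14} — 10 zones.
That is all 10 zones.

10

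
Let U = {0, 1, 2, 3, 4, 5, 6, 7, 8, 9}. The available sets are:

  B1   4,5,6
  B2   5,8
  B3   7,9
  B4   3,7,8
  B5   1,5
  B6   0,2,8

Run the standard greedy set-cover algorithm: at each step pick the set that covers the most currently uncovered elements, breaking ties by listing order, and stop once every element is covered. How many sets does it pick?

5

Pick 1: B1 covers 3 new elements (4, 5, 6).
Pick 2: B4 covers 3 new elements (3, 7, 8).
Pick 3: B6 covers 2 new elements (0, 2).
Pick 4: B3 covers 1 new elements (9).
Pick 5: B5 covers 1 new elements (1).
Greedy uses 5 sets.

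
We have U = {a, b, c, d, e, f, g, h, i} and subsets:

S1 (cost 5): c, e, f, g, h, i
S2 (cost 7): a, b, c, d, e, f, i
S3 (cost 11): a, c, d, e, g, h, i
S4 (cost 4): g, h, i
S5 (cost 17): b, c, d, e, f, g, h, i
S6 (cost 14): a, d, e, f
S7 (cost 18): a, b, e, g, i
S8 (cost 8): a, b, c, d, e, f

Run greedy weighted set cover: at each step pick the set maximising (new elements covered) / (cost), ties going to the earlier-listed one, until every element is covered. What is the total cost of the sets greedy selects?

Pick 1: S1 adds 6 new (c, e, f, g, h, i) at cost 5 (ratio 6/5).
Pick 2: S2 adds 3 new (a, b, d) at cost 7 (ratio 3/7).
Greedy total cost: 5 + 7 = 12. (The true optimum is 11, so greedy overshoots here.)

12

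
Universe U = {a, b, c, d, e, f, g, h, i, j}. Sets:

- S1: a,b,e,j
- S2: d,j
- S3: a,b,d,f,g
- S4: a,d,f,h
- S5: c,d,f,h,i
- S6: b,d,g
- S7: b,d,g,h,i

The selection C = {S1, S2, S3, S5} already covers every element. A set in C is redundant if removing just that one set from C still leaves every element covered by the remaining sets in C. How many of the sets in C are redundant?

Drop S1: e uncovered — not redundant.
Drop S2: the rest still cover every element — redundant.
Drop S3: g uncovered — not redundant.
Drop S5: c, h, i uncovered — not redundant.
1 redundant: S2.

1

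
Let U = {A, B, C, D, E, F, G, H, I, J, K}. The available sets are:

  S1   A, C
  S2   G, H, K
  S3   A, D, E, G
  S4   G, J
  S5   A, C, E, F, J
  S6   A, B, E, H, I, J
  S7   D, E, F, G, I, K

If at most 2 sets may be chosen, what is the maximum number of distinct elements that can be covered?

Choosing S6, S7 covers {A, B, D, E, F, G, H, I, J, K} — 10 elements.
No choice of 2 sets does better; here C is left uncovered.

10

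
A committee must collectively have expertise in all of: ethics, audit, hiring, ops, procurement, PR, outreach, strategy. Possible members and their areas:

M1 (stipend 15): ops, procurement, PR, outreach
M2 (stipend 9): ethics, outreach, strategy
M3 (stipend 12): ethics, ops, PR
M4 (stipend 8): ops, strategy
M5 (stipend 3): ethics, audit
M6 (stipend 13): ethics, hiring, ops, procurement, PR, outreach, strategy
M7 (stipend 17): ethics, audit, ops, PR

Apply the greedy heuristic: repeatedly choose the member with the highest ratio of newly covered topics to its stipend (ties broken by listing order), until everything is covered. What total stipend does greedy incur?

16

Pick 1: M5 adds 2 new (ethics, audit) at stipend 3 (ratio 2/3).
Pick 2: M6 adds 6 new (hiring, ops, procurement, PR, outreach, strategy) at stipend 13 (ratio 6/13).
Greedy total stipend: 3 + 13 = 16.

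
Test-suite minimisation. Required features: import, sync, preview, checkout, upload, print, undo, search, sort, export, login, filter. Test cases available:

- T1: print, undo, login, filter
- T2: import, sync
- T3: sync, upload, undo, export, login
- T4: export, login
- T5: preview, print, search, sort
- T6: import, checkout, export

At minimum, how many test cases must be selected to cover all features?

4

T1, T3, T5, T6 together cover {import, sync, preview, checkout, upload, print, undo, search, sort, export, login, filter} — every feature.
No 3 of the 6 test cases cover everything (all 20 triples fall short), so 4 is minimum.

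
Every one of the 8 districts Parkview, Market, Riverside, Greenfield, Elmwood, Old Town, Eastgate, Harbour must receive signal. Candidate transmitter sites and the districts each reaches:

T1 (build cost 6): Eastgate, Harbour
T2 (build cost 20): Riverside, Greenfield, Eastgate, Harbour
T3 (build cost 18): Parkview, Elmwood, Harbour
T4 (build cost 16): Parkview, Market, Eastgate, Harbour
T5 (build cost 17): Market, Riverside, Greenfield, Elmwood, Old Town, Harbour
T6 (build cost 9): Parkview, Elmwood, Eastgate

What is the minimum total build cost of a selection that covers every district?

T5, T6 cover every district at build cost 17 + 9 = 26.
Any cover uses at least 2 transmitter sites; among all covering selections none totals below 26.

26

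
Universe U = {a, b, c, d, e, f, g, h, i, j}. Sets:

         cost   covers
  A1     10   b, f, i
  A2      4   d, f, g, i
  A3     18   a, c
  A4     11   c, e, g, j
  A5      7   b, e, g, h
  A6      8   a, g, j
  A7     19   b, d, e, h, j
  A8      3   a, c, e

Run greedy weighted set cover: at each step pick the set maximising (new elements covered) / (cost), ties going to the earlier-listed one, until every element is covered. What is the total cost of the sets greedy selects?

22

Pick 1: A2 adds 4 new (d, f, g, i) at cost 4 (ratio 4/4).
Pick 2: A8 adds 3 new (a, c, e) at cost 3 (ratio 3/3).
Pick 3: A5 adds 2 new (b, h) at cost 7 (ratio 2/7).
Pick 4: A6 adds 1 new (j) at cost 8 (ratio 1/8).
Greedy total cost: 4 + 3 + 7 + 8 = 22.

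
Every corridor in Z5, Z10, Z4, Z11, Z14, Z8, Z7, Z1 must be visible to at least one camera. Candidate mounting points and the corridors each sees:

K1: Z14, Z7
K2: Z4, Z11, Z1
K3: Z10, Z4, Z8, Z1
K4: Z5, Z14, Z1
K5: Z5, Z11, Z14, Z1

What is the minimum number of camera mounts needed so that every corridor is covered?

K1, K3, K5 together cover {Z5, Z10, Z4, Z11, Z14, Z8, Z7, Z1} — every corridor.
No 2 of the 5 camera mounts cover everything (all 10 pairs fall short), so 3 is minimum.

3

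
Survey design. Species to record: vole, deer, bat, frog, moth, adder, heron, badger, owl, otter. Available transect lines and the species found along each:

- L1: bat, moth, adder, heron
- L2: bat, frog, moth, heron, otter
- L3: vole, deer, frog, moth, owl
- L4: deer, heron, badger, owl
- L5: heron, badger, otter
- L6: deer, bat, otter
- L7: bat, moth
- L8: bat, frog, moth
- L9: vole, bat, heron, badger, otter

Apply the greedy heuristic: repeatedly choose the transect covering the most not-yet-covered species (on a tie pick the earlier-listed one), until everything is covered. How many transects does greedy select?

Pick 1: L2 covers 5 new species (bat, frog, moth, heron, otter).
Pick 2: L3 covers 3 new species (vole, deer, owl).
Pick 3: L1 covers 1 new species (adder).
Pick 4: L4 covers 1 new species (badger).
Greedy uses 4 transects. (The true minimum is 3.)

4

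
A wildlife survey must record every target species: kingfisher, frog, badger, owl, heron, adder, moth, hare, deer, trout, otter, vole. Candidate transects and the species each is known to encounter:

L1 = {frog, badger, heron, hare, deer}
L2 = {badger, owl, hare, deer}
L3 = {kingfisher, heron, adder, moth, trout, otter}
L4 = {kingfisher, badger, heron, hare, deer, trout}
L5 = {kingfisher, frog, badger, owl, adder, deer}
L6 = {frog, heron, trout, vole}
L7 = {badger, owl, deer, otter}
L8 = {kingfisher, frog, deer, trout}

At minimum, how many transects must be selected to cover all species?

L2, L3, L6 together cover {kingfisher, frog, badger, owl, heron, adder, moth, hare, deer, trout, otter, vole} — every species.
No 2 of the 8 transects cover everything (all 28 pairs fall short), so 3 is minimum.
Greedy (largest uncovered first) would take L3, L1, L2, L6 — 4 transects — but 3 suffice.

3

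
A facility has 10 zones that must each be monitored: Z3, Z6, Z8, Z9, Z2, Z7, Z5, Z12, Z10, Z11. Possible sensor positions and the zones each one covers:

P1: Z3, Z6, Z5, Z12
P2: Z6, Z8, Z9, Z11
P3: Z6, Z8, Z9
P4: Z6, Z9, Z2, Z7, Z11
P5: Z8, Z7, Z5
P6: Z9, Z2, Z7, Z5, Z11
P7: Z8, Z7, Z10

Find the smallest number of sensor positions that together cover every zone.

3

P1, P4, P7 together cover {Z3, Z6, Z8, Z9, Z2, Z7, Z5, Z12, Z10, Z11} — every zone.
No 2 of the 7 sensor positions cover everything (all 21 pairs fall short), so 3 is minimum.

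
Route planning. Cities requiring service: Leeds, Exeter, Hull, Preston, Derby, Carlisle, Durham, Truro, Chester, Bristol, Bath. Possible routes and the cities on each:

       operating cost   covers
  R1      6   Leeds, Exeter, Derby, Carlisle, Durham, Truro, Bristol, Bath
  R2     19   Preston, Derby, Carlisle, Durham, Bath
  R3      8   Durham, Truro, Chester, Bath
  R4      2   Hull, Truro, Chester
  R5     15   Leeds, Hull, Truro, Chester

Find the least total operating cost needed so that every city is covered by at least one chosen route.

27

R1, R2, R4 cover every city at operating cost 6 + 19 + 2 = 27.
Any cover uses at least 3 routes; among all covering selections none totals below 27.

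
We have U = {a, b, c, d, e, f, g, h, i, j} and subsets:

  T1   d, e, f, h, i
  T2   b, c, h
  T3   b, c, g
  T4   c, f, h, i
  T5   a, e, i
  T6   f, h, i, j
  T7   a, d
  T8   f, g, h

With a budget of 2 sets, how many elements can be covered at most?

8

Choosing T1, T3 covers {b, c, d, e, f, g, h, i} — 8 elements.
No choice of 2 sets does better; here a, j are left uncovered.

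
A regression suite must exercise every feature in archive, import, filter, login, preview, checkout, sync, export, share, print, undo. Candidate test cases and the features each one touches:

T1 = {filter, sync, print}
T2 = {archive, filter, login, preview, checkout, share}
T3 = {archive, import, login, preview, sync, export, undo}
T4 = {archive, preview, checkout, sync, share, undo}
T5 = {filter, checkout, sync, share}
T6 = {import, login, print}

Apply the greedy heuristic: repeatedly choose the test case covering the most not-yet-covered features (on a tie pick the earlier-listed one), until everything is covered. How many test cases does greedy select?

Pick 1: T3 covers 7 new features (archive, import, login, preview, sync, export, undo).
Pick 2: T2 covers 3 new features (filter, checkout, share).
Pick 3: T1 covers 1 new features (print).
Greedy uses 3 test cases.

3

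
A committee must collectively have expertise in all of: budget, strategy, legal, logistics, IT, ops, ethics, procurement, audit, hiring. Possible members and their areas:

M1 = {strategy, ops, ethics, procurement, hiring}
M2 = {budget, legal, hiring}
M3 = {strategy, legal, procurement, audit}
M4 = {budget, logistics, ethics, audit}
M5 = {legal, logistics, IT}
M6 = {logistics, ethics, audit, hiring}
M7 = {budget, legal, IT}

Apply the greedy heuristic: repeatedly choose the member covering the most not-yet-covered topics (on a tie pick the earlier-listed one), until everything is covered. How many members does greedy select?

Pick 1: M1 covers 5 new topics (strategy, ops, ethics, procurement, hiring).
Pick 2: M4 covers 3 new topics (budget, logistics, audit).
Pick 3: M5 covers 2 new topics (legal, IT).
Greedy uses 3 members.

3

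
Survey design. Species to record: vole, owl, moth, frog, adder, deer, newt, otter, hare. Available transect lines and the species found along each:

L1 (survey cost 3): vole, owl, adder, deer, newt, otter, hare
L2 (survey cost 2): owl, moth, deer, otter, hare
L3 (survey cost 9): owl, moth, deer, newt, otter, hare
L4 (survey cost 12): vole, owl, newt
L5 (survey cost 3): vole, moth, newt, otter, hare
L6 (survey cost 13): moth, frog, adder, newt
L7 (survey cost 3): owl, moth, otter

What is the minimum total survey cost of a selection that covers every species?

16

L1, L6 cover every species at survey cost 3 + 13 = 16.
Any cover uses at least 2 transects; among all covering selections none totals below 16.
Greedy by coverage-per-survey cost would pick L2, L1, L6 for 18 — worse than the optimum 16.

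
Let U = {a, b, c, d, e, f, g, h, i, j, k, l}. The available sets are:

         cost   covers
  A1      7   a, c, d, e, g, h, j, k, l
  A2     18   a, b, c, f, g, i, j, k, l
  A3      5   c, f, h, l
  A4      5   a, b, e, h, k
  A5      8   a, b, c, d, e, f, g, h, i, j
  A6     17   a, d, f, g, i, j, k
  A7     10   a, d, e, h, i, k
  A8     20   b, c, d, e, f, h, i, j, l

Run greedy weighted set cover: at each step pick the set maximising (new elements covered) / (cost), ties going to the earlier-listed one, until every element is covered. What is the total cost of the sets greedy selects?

Pick 1: A1 adds 9 new (a, c, d, e, g, h, j, k, l) at cost 7 (ratio 9/7).
Pick 2: A5 adds 3 new (b, f, i) at cost 8 (ratio 3/8).
Greedy total cost: 7 + 8 = 15.

15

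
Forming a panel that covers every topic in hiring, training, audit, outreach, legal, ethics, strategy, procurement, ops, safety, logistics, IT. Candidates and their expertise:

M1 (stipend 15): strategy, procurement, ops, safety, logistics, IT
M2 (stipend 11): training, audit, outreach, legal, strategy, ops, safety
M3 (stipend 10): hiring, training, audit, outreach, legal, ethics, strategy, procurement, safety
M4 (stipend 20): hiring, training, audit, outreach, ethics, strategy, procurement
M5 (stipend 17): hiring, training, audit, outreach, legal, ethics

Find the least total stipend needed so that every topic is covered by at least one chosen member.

25

M1, M3 cover every topic at stipend 15 + 10 = 25.
Any cover uses at least 2 members; among all covering selections none totals below 25.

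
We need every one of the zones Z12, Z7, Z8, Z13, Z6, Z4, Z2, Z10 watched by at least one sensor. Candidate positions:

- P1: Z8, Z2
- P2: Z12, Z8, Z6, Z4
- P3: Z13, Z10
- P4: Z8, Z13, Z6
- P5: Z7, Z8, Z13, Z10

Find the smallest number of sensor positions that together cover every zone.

P1, P2, P5 together cover {Z12, Z7, Z8, Z13, Z6, Z4, Z2, Z10} — every zone.
No 2 of the 5 sensor positions cover everything (all 10 pairs fall short), so 3 is minimum.

3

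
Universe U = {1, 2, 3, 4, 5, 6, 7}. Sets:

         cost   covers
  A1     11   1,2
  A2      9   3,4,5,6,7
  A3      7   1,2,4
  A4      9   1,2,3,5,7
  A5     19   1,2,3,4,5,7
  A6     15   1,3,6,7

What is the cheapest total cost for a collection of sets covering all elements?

16

A2, A3 cover every element at cost 9 + 7 = 16.
Any cover uses at least 2 sets; among all covering selections none totals below 16.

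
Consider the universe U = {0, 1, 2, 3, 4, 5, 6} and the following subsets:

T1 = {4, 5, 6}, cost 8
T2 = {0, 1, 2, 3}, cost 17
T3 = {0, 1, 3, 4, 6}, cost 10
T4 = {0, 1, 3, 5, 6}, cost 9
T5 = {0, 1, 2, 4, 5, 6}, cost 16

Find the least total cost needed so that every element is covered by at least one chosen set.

T1, T2 cover every element at cost 8 + 17 = 25.
Any cover uses at least 2 sets; among all covering selections none totals below 25.
Greedy by coverage-per-cost would pick T4, T1, T5 for 33 — worse than the optimum 25.

25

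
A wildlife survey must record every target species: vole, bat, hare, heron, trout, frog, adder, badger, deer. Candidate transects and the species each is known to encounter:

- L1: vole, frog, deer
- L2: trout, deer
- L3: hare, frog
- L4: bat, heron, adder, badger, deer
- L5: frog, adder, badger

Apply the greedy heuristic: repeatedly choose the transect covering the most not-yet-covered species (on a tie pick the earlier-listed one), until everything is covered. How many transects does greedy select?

4

Pick 1: L4 covers 5 new species (bat, heron, adder, badger, deer).
Pick 2: L1 covers 2 new species (vole, frog).
Pick 3: L2 covers 1 new species (trout).
Pick 4: L3 covers 1 new species (hare).
Greedy uses 4 transects.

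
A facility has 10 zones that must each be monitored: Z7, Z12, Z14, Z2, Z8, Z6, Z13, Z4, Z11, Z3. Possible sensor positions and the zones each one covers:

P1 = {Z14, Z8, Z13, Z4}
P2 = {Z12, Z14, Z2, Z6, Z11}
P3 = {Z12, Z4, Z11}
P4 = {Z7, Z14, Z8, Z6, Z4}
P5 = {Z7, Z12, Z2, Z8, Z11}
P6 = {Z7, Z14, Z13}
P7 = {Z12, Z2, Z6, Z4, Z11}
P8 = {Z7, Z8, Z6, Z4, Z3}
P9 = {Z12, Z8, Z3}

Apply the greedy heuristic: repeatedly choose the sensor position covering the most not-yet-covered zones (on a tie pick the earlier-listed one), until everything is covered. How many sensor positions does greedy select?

Pick 1: P2 covers 5 new zones (Z12, Z14, Z2, Z6, Z11).
Pick 2: P8 covers 4 new zones (Z7, Z8, Z4, Z3).
Pick 3: P1 covers 1 new zones (Z13).
Greedy uses 3 sensor positions.

3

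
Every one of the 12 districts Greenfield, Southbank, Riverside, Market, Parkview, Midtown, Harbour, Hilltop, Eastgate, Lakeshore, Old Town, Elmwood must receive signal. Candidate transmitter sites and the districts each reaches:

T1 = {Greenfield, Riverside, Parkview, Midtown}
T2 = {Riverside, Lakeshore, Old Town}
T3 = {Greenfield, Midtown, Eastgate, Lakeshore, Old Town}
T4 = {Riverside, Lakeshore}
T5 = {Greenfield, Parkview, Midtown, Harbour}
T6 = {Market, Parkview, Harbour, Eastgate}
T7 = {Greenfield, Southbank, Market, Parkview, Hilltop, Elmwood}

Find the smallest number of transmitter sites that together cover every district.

T1, T2, T6, T7 together cover {Greenfield, Southbank, Riverside, Market, Parkview, Midtown, Harbour, Hilltop, Eastgate, Lakeshore, Old Town, Elmwood} — every district.
No 3 of the 7 transmitter sites cover everything (all 35 triples fall short), so 4 is minimum.

4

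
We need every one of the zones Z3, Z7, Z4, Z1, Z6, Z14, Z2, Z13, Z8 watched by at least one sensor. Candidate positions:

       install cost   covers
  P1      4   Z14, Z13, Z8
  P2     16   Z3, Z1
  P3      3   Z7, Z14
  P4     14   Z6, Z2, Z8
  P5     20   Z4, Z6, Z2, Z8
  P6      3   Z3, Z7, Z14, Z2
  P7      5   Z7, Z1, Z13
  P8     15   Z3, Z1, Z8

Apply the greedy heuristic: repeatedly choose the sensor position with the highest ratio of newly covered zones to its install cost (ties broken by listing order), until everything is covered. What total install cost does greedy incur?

32

Pick 1: P6 adds 4 new (Z3, Z7, Z14, Z2) at install cost 3 (ratio 4/3).
Pick 2: P1 adds 2 new (Z13, Z8) at install cost 4 (ratio 2/4).
Pick 3: P7 adds 1 new (Z1) at install cost 5 (ratio 1/5).
Pick 4: P5 adds 2 new (Z4, Z6) at install cost 20 (ratio 2/20).
Greedy total install cost: 3 + 4 + 5 + 20 = 32. (The true optimum is 28, so greedy overshoots here.)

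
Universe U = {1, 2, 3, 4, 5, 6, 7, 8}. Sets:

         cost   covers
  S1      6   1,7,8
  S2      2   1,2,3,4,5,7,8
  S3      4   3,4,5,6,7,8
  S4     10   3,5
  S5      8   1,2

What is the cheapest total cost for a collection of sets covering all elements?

6

S2, S3 cover every element at cost 2 + 4 = 6.
Any cover uses at least 2 sets; among all covering selections none totals below 6.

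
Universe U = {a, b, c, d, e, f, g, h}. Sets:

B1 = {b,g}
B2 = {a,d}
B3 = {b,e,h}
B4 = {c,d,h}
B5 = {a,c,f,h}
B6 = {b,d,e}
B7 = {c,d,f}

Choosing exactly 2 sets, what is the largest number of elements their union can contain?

7

Choosing B5, B6 covers {a, b, c, d, e, f, h} — 7 elements.
No choice of 2 sets does better; here g is left uncovered.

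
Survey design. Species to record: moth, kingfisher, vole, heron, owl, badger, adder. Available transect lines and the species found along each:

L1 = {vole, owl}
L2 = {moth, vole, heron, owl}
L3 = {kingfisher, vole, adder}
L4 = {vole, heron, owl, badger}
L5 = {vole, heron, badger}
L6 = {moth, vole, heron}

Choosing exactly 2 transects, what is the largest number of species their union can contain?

Choosing L2, L3 covers {moth, kingfisher, vole, heron, owl, adder} — 6 species.
No choice of 2 transects does better; here badger is left uncovered.

6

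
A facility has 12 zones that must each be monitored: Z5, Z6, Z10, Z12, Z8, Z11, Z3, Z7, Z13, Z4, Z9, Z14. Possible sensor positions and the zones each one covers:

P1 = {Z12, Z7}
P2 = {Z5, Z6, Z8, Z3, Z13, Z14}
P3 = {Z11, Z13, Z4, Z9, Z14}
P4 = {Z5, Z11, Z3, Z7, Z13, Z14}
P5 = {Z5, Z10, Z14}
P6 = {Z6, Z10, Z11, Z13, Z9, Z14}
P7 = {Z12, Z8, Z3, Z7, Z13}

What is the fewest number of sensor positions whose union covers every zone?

P1, P2, P3, P5 together cover {Z5, Z6, Z10, Z12, Z8, Z11, Z3, Z7, Z13, Z4, Z9, Z14} — every zone.
No 3 of the 7 sensor positions cover everything (all 35 triples fall short), so 4 is minimum.

4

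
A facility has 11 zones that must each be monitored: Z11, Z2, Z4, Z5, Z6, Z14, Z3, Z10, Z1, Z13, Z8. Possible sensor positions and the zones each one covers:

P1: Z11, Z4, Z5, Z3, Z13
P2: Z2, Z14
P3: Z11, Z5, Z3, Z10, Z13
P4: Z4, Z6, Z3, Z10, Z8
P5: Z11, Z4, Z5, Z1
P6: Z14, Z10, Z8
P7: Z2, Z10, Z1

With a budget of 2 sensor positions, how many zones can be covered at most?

8

Choosing P1, P4 covers {Z11, Z4, Z5, Z6, Z3, Z10, Z13, Z8} — 8 zones.
No choice of 2 sensor positions does better; here Z2, Z14, Z1 are left uncovered.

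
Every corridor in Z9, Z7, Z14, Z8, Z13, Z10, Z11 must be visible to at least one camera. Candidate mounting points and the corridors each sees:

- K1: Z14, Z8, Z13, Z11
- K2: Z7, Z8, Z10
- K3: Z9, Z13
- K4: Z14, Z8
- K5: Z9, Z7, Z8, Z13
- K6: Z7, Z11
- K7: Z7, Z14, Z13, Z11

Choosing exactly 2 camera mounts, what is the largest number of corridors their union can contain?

6

Choosing K1, K2 covers {Z7, Z14, Z8, Z13, Z10, Z11} — 6 corridors.
No choice of 2 camera mounts does better; here Z9 is left uncovered.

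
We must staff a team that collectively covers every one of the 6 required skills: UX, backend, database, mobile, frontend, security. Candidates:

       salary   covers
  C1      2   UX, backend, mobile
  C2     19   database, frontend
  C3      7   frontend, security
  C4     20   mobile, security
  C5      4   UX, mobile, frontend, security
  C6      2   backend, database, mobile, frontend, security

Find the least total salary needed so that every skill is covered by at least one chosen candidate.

4

C1, C6 cover every skill at salary 2 + 2 = 4.
Any cover uses at least 2 candidates; among all covering selections none totals below 4.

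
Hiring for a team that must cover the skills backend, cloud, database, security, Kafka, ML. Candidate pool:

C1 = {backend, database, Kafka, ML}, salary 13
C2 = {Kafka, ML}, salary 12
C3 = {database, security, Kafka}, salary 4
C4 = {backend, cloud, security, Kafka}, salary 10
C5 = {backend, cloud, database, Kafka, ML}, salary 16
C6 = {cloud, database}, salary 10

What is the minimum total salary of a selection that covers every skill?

20

C3, C5 cover every skill at salary 4 + 16 = 20.
Any cover uses at least 2 candidates; among all covering selections none totals below 20.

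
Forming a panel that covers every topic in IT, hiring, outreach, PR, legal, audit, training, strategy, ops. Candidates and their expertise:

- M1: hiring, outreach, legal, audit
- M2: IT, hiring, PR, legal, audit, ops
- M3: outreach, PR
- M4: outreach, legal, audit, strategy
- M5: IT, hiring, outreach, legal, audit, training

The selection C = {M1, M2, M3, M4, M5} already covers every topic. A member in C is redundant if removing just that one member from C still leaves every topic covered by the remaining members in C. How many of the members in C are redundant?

Drop M1: the rest still cover every topic — redundant.
Drop M2: ops uncovered — not redundant.
Drop M3: the rest still cover every topic — redundant.
Drop M4: strategy uncovered — not redundant.
Drop M5: training uncovered — not redundant.
2 redundant: M1, M3.

2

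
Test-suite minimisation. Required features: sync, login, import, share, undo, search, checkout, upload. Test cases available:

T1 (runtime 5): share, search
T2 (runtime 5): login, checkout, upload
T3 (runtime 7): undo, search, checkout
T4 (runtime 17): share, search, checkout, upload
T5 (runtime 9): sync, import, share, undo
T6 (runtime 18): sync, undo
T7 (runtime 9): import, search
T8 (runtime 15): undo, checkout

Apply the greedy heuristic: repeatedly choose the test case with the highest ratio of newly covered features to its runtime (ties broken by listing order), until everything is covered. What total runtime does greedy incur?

19

Pick 1: T2 adds 3 new (login, checkout, upload) at runtime 5 (ratio 3/5).
Pick 2: T5 adds 4 new (sync, import, share, undo) at runtime 9 (ratio 4/9).
Pick 3: T1 adds 1 new (search) at runtime 5 (ratio 1/5).
Greedy total runtime: 5 + 9 + 5 = 19.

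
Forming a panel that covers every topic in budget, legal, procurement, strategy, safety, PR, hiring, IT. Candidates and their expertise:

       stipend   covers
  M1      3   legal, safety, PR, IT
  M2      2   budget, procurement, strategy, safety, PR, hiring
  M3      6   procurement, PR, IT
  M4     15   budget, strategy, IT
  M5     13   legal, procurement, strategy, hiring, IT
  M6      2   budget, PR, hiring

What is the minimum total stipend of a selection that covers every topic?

M1, M2 cover every topic at stipend 3 + 2 = 5.
Any cover uses at least 2 members; among all covering selections none totals below 5.

5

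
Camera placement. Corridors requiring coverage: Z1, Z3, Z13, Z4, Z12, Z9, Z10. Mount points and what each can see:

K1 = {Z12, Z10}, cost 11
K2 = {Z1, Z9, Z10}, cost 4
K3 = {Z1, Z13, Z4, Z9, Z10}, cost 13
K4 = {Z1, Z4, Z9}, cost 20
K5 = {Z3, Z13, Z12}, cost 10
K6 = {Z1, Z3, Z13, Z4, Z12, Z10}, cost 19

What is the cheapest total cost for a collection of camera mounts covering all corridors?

K2, K6 cover every corridor at cost 4 + 19 = 23.
Any cover uses at least 2 camera mounts; among all covering selections none totals below 23.

23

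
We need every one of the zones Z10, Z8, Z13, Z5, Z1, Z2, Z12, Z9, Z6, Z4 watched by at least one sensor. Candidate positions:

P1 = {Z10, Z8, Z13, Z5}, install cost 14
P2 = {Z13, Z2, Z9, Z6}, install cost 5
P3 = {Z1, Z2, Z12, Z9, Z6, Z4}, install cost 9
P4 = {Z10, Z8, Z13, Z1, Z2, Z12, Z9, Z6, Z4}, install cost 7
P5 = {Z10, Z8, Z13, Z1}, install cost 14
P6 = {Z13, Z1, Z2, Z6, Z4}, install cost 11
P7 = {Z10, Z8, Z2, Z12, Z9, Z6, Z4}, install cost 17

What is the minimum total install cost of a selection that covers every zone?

P1, P4 cover every zone at install cost 14 + 7 = 21.
Any cover uses at least 2 sensor positions; among all covering selections none totals below 21.

21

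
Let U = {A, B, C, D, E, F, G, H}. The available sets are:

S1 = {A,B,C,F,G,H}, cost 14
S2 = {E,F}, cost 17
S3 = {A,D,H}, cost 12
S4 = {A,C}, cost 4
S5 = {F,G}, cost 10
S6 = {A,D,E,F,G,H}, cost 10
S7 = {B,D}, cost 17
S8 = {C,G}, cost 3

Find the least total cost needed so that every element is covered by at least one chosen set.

24

S1, S6 cover every element at cost 14 + 10 = 24.
Any cover uses at least 2 sets; among all covering selections none totals below 24.
Greedy by coverage-per-cost would pick S8, S6, S1 for 27 — worse than the optimum 24.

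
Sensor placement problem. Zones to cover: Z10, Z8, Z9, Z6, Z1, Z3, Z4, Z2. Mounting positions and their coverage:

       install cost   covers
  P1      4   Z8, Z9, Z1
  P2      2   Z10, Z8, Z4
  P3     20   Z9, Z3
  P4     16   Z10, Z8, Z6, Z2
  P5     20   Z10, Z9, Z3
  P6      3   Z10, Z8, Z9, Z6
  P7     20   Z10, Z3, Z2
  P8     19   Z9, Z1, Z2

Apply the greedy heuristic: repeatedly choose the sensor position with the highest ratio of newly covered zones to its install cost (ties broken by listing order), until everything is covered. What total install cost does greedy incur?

29

Pick 1: P2 adds 3 new (Z10, Z8, Z4) at install cost 2 (ratio 3/2).
Pick 2: P6 adds 2 new (Z9, Z6) at install cost 3 (ratio 2/3).
Pick 3: P1 adds 1 new (Z1) at install cost 4 (ratio 1/4).
Pick 4: P7 adds 2 new (Z3, Z2) at install cost 20 (ratio 2/20).
Greedy total install cost: 2 + 3 + 4 + 20 = 29.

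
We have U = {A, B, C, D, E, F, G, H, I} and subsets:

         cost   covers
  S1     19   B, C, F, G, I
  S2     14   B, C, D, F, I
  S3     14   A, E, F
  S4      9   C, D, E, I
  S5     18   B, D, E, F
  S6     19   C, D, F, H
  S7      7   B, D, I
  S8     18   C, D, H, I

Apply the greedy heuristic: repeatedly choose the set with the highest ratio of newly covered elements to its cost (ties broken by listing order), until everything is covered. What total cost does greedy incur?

60

Pick 1: S4 adds 4 new (C, D, E, I) at cost 9 (ratio 4/9).
Pick 2: S1 adds 3 new (B, F, G) at cost 19 (ratio 3/19).
Pick 3: S3 adds 1 new (A) at cost 14 (ratio 1/14).
Pick 4: S8 adds 1 new (H) at cost 18 (ratio 1/18).
Greedy total cost: 9 + 19 + 14 + 18 = 60. (The true optimum is 51, so greedy overshoots here.)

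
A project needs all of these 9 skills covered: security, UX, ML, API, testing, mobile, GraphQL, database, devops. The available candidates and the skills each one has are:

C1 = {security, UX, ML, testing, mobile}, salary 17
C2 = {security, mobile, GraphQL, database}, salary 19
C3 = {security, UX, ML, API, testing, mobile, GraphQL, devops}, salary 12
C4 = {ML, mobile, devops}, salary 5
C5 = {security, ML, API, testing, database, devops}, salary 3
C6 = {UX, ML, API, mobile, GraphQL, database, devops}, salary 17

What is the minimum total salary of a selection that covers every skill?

C3, C5 cover every skill at salary 12 + 3 = 15.
Any cover uses at least 2 candidates; among all covering selections none totals below 15.

15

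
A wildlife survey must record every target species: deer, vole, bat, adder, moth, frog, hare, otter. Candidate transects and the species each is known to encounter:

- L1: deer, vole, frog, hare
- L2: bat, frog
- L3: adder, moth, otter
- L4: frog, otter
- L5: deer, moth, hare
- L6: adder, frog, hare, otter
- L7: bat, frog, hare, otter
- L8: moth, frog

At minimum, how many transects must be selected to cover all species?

3

L1, L2, L3 together cover {deer, vole, bat, adder, moth, frog, hare, otter} — every species.
No 2 of the 8 transects cover everything (all 28 pairs fall short), so 3 is minimum.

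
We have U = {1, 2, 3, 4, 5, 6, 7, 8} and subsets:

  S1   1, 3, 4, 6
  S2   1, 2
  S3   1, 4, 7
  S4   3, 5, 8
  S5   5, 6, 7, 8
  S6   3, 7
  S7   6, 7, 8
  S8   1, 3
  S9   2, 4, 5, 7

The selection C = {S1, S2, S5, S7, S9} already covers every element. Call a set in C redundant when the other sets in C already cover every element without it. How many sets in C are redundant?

Drop S1: 3 uncovered — not redundant.
Drop S2: the rest still cover every element — redundant.
Drop S5: the rest still cover every element — redundant.
Drop S7: the rest still cover every element — redundant.
Drop S9: the rest still cover every element — redundant.
4 redundant: S2, S5, S7, S9.

4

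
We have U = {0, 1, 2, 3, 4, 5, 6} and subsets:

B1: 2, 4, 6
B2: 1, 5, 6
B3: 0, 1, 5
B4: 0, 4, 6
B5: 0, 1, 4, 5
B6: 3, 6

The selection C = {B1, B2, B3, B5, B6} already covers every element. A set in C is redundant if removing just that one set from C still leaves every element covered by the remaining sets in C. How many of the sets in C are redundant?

Drop B1: 2 uncovered — not redundant.
Drop B2: the rest still cover every element — redundant.
Drop B3: the rest still cover every element — redundant.
Drop B5: the rest still cover every element — redundant.
Drop B6: 3 uncovered — not redundant.
3 redundant: B2, B3, B5.

3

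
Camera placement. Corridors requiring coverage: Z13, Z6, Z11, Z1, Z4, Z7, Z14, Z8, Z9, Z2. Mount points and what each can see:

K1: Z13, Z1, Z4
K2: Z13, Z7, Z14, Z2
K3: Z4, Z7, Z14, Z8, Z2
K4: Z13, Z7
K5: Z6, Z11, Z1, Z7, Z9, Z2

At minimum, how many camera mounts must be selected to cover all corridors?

K1, K3, K5 together cover {Z13, Z6, Z11, Z1, Z4, Z7, Z14, Z8, Z9, Z2} — every corridor.
No 2 of the 5 camera mounts cover everything (all 10 pairs fall short), so 3 is minimum.

3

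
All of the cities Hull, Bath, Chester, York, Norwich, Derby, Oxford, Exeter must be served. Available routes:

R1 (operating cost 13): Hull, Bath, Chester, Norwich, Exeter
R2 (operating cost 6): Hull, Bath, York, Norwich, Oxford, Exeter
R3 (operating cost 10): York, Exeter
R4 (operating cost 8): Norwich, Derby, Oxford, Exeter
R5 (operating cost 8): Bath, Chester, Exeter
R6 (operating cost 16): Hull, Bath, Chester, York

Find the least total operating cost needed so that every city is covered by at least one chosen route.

22

R2, R4, R5 cover every city at operating cost 6 + 8 + 8 = 22.
Any cover uses at least 2 routes; among all covering selections none totals below 22.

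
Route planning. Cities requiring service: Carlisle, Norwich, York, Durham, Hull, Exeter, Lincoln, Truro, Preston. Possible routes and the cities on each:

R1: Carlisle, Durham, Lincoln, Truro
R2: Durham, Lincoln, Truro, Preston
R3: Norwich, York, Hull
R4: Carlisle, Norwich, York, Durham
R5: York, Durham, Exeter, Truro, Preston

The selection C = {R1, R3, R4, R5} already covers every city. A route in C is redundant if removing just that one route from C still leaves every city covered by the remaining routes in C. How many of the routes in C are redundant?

1

Drop R1: Lincoln uncovered — not redundant.
Drop R3: Hull uncovered — not redundant.
Drop R4: the rest still cover every city — redundant.
Drop R5: Exeter, Preston uncovered — not redundant.
1 redundant: R4.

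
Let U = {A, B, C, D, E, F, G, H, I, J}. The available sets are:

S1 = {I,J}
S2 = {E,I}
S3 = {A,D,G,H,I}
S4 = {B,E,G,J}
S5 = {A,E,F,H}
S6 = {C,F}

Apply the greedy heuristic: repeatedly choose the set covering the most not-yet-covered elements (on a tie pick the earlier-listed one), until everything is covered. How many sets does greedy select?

3

Pick 1: S3 covers 5 new elements (A, D, G, H, I).
Pick 2: S4 covers 3 new elements (B, E, J).
Pick 3: S6 covers 2 new elements (C, F).
Greedy uses 3 sets.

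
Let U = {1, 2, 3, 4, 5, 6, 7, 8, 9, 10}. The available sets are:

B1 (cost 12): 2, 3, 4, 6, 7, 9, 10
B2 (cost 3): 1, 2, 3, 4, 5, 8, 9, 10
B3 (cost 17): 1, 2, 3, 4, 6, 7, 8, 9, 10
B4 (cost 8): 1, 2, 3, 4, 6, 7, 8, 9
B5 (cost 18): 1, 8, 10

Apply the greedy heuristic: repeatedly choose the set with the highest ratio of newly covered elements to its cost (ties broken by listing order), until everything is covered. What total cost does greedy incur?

11

Pick 1: B2 adds 8 new (1, 2, 3, 4, 5, 8, 9, 10) at cost 3 (ratio 8/3).
Pick 2: B4 adds 2 new (6, 7) at cost 8 (ratio 2/8).
Greedy total cost: 3 + 8 = 11.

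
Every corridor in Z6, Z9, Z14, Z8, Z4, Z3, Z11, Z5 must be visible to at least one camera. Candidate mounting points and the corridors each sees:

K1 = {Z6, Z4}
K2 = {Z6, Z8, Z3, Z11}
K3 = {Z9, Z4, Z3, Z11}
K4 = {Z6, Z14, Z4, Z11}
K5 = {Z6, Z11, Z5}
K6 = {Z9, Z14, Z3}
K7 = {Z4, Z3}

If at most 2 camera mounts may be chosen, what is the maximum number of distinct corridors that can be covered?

Choosing K2, K3 covers {Z6, Z9, Z8, Z4, Z3, Z11} — 6 corridors.
No choice of 2 camera mounts does better; here Z14, Z5 are left uncovered.

6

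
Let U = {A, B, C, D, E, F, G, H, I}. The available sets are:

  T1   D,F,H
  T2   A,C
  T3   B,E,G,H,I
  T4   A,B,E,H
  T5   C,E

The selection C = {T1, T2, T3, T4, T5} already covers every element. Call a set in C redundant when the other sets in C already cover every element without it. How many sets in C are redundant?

Drop T1: D, F uncovered — not redundant.
Drop T2: the rest still cover every element — redundant.
Drop T3: G, I uncovered — not redundant.
Drop T4: the rest still cover every element — redundant.
Drop T5: the rest still cover every element — redundant.
3 redundant: T2, T4, T5.

3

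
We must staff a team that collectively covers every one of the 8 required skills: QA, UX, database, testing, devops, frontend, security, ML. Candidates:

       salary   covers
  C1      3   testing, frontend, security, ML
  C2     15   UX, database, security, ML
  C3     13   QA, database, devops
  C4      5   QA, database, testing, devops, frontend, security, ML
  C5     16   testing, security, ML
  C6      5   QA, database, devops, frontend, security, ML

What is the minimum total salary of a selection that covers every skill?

20

C2, C4 cover every skill at salary 15 + 5 = 20.
Any cover uses at least 2 candidates; among all covering selections none totals below 20.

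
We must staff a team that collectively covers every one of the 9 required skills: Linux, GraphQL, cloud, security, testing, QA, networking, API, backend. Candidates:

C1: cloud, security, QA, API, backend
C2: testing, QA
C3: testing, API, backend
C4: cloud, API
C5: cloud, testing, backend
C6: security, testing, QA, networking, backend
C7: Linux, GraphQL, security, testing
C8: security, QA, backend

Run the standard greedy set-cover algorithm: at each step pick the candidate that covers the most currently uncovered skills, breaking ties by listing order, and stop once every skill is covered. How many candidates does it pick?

3

Pick 1: C1 covers 5 new skills (cloud, security, QA, API, backend).
Pick 2: C7 covers 3 new skills (Linux, GraphQL, testing).
Pick 3: C6 covers 1 new skills (networking).
Greedy uses 3 candidates.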